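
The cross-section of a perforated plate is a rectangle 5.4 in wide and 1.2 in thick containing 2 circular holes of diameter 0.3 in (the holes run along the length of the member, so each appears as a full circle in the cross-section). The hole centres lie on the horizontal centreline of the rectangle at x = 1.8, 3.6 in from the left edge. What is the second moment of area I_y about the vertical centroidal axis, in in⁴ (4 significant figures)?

Break the section into simple shapes (no overlaps), measuring from the bottom-left corner of the bounding box.
Plate: 5.4 × 1.2, A = 6.48 in², x = 2.7 in, Ī = 15.7464 in⁴.
Hole 1 (subtracted): ⌀0.3, A = 0.0706858 in², x = 1.8 in, Ī = 0.000397608 in⁴.
Hole 2 (subtracted): ⌀0.3, A = 0.0706858 in², x = 3.6 in, Ī = 0.000397608 in⁴.
By symmetry the centroid is at mid-width, x̄ = 2.7 in.
Transfer each piece to the vertical centroidal axis using Ī + A·d² with d = x − 2.7:
  plate: d = 0 in → contributes +15.7464 in⁴
  hole 1: d = -0.9 in → contributes −0.0576531 in⁴
  hole 2: d = 0.9 in → contributes −0.0576531 in⁴
Total I = 15.6311 in⁴.

I_y ≈ 15.63 in⁴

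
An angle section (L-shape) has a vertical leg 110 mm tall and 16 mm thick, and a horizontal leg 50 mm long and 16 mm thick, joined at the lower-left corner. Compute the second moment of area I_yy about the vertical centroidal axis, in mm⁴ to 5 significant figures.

I_yy ≈ 3.4967 × 10⁵ mm⁴

Decompose the section into non-overlapping parts with the origin at the bottom-left of its bounding rectangle.
Vertical leg: 16 × 110, A = 1 760 mm², x = 8 mm, Ī = 37546.67 mm⁴.
Horizontal leg (remainder): 34 × 16, A = 544 mm², x = 33 mm, Ī = 52405.33 mm⁴.
Centroid: x̄ = ΣA·x / ΣA = 13.90278 mm.
Transfer each piece to the vertical centroidal axis using Ī + A·d² with d = x − 13.90278:
  vertical leg: d = -5.902778 mm → contributes +98869.97 mm⁴
  horizontal leg (remainder): d = 19.09722 mm → contributes +250804.3 mm⁴
Total I = 349674.2 mm⁴.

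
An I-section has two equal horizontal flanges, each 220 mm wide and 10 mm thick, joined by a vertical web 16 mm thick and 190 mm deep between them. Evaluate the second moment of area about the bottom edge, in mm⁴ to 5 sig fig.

Decompose the section into non-overlapping parts with the origin at the bottom-left of its bounding rectangle.
Bottom flange: 220 × 10, A = 2 200 mm², y = 5 mm, Ī = 18333.33 mm⁴.
Web: 16 × 190, A = 3 040 mm², y = 105 mm, Ī = 9 145 333 mm⁴.
Top flange: 220 × 10, A = 2 200 mm², y = 205 mm, Ī = 18333.33 mm⁴.
Transfer each piece to the bottom edge using Ī + A·d² with d = y − 0:
  bottom flange: d = 5 mm → contributes +73333.33 mm⁴
  web: d = 105 mm → contributes +42 661 333 mm⁴
  top flange: d = 205 mm → contributes +92 473 333 mm⁴
Total I = 135 208 000 mm⁴.

I_base ≈ 1.3521 × 10⁸ mm⁴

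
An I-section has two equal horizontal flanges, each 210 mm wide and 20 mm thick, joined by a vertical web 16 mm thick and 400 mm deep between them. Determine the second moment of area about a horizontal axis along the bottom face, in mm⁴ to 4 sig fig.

I_base ≈ 1.172 × 10⁹ mm⁴

Decompose the section into non-overlapping parts with the origin at the bottom-left of its bounding rectangle.
Bottom flange: 210 × 20, A = 4 200 mm², y = 10 mm, Ī = 140 000 mm⁴.
Web: 16 × 400, A = 6 400 mm², y = 220 mm, Ī = 85 333 333 mm⁴.
Top flange: 210 × 20, A = 4 200 mm², y = 430 mm, Ī = 140 000 mm⁴.
Transfer each piece to the bottom edge using Ī + A·d² with d = y − 0:
  bottom flange: d = 10 mm → contributes +560 000 mm⁴
  web: d = 220 mm → contributes +395 093 333 mm⁴
  top flange: d = 430 mm → contributes +776 720 000 mm⁴
Total I = 1 172 373 333 mm⁴.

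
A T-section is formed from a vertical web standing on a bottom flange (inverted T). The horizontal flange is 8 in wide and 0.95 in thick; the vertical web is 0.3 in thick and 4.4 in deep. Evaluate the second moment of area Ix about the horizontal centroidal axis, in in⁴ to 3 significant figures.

Split into non-overlapping primitives; take the origin at the lower-left of the bounding box.
Flange: 8 × 0.95, A = 7.6 in², y = 0.475 in, Ī = 0.57158 in⁴.
Web: 0.3 × 4.4, A = 1.32 in², y = 3.15 in, Ī = 2.1296 in⁴.
Centroid: ȳ = ΣA·y / ΣA = 0.87085 in.
Transfer each piece to the horizontal centroidal axis using Ī + A·d² with d = y − 0.87085:
  flange: d = -0.39585 in → contributes +1.7625 in⁴
  web: d = 2.2791 in → contributes +8.9864 in⁴
Total I = 10.749 in⁴.

Ix ≈ 10.7 in⁴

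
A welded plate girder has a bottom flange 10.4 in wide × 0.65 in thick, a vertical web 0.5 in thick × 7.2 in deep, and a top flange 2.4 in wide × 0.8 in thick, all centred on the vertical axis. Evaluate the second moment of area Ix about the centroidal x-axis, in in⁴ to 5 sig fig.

Ix ≈ 121.81 in⁴

Split into non-overlapping primitives; take the origin at the lower-left of the bounding box.
Bottom plate: 10.4 × 0.65, A = 6.76 in², y = 0.325 in, Ī = 0.2380083 in⁴.
Web plate: 0.5 × 7.2, A = 3.6 in², y = 4.25 in, Ī = 15.552 in⁴.
Top plate: 2.4 × 0.8, A = 1.92 in², y = 8.25 in, Ī = 0.1024 in⁴.
Centroid: ȳ = ΣA·y / ΣA = 2.714739 in.
Transfer each piece to the centroidal x-axis using Ī + A·d² with d = y − 2.714739:
  bottom plate: d = -2.389739 in → contributes +38.84338 in⁴
  web plate: d = 1.535261 in → contributes +24.03729 in⁴
  top plate: d = 5.535261 in → contributes +58.92949 in⁴
Total I = 121.8102 in⁴.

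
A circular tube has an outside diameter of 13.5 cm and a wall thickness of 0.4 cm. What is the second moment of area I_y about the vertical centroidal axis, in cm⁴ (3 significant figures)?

Break the section into simple shapes (no overlaps), measuring from the bottom-left corner of the bounding box.
Outer circle: ⌀13.5, A = 143.14 cm², x = 6.75 cm, Ī = 1630.4 cm⁴.
Bore (subtracted): ⌀12.7, A = 126.68 cm², x = 6.75 cm, Ī = 1 277 cm⁴.
By symmetry the centroid is at mid-width, x̄ = 6.75 cm.
All pieces are centred on the vertical centroidal axis, so I = ΣĪ (holes subtracted) = 353.46 cm⁴.

I_y ≈ 353 cm⁴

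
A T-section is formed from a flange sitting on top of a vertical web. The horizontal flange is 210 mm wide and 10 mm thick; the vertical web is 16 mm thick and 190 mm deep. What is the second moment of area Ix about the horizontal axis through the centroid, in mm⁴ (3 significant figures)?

Ix ≈ 2.16 × 10⁷ mm⁴

Treat the section as a set of non-overlapping primitives; coordinates are from the bounding-box lower-left.
Flange: 210 × 10, A = 2 100 mm², y = 195 mm, Ī = 17 500 mm⁴.
Web: 16 × 190, A = 3 040 mm², y = 95 mm, Ī = 9 145 333 mm⁴.
Centroid: ȳ = ΣA·y / ΣA = 135.86 mm.
Transfer each piece to the horizontal axis through the centroid using Ī + A·d² with d = y − 135.86:
  flange: d = 59.144 mm → contributes +7 363 319 mm⁴
  web: d = -40.856 mm → contributes +14 219 748 mm⁴
Total I = 21 583 067 mm⁴.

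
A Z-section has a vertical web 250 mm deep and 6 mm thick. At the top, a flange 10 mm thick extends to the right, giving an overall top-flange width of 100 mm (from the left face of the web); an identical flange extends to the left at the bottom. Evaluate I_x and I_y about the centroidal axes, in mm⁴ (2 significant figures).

Split into non-overlapping primitives; take the origin at the lower-left of the bounding box.
Web: 6 × 250, A = 1 500 mm², y = 125 mm, Ī = 7 812 500 mm⁴.
Top flange (beyond web): 94 × 10, A = 940 mm², y = 245 mm, Ī = 7 833 mm⁴.
Bottom flange (beyond web): 94 × 10, A = 940 mm², y = 5 mm, Ī = 7 833 mm⁴.
Centroid: ȳ = ΣA·y / ΣA = 125 mm.
Transfer each piece to the centroidal x-axis using Ī + A·d² with d = y − 125:
  web: d = 0 mm → contributes +7 812 500 mm⁴
  top flange (beyond web): d = 120 mm → contributes +13 543 833 mm⁴
  bottom flange (beyond web): d = -120 mm → contributes +13 543 833 mm⁴
Total I = 34 900 167 mm⁴.
For the y-axis: x̄ = 97 mm.
Repeating about the centroidal y-axis gives I_y = 6 088 807 mm⁴.

I_x ≈ 3.5 × 10⁷ mm⁴, I_y ≈ 6.1 × 10⁶ mm⁴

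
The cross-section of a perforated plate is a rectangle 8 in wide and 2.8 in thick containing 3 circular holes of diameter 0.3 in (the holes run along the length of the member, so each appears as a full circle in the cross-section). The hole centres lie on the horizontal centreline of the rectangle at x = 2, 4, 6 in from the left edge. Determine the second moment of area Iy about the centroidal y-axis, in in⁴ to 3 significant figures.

Split into non-overlapping primitives; take the origin at the lower-left of the bounding box.
Plate: 8 × 2.8, A = 22.4 in², x = 4 in, Ī = 119.47 in⁴.
Hole 1 (subtracted): ⌀0.3, A = 0.070686 in², x = 2 in, Ī = 0.00039761 in⁴.
Hole 2 (subtracted): ⌀0.3, A = 0.070686 in², x = 4 in, Ī = 0.00039761 in⁴.
Hole 3 (subtracted): ⌀0.3, A = 0.070686 in², x = 6 in, Ī = 0.00039761 in⁴.
By symmetry the centroid is at mid-width, x̄ = 4 in.
Transfer each piece to the centroidal y-axis using Ī + A·d² with d = x − 4:
  plate: d = 0 in → contributes +119.47 in⁴
  hole 1: d = -2 in → contributes −0.28314 in⁴
  hole 2: d = 0 in → contributes −0.00039761 in⁴
  hole 3: d = 2 in → contributes −0.28314 in⁴
Total I = 118.9 in⁴.

Iy ≈ 119 in⁴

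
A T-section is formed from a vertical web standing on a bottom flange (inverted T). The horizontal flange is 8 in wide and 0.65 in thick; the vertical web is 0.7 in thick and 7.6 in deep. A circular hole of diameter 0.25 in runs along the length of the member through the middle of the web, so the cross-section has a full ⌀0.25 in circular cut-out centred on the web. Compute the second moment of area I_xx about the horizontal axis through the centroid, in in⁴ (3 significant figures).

I_xx ≈ 70.3 in⁴

Split into non-overlapping primitives; take the origin at the lower-left of the bounding box.
Flange: 8 × 0.65, A = 5.2 in², y = 0.325 in, Ī = 0.18308 in⁴.
Web: 0.7 × 7.6, A = 5.32 in², y = 4.45 in, Ī = 25.607 in⁴.
Hole (subtracted): ⌀0.25, A = 0.049087 in², y = 4.45 in, Ī = 0.00019175 in⁴.
Centroid: ȳ = ΣA·y / ΣA = 2.4015 in.
Transfer each piece to the horizontal axis through the centroid using Ī + A·d² with d = y − 2.4015:
  flange: d = -2.0765 in → contributes +22.604 in⁴
  web: d = 2.0485 in → contributes +47.932 in⁴
  hole: d = 2.0485 in → contributes −0.20619 in⁴
Total I = 70.33 in⁴.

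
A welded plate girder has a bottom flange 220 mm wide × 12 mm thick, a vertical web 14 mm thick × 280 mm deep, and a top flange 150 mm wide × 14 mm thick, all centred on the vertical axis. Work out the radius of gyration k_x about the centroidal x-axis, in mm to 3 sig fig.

k_x ≈ 121 mm

Split into non-overlapping primitives; take the origin at the lower-left of the bounding box.
Bottom plate: 220 × 12, A = 2 640 mm², y = 6 mm, Ī = 31 680 mm⁴.
Web plate: 14 × 280, A = 3 920 mm², y = 152 mm, Ī = 25 610 667 mm⁴.
Top plate: 150 × 14, A = 2 100 mm², y = 299 mm, Ī = 34 300 mm⁴.
Centroid: ȳ = ΣA·y / ΣA = 143.14 mm.
Transfer each piece to the centroidal x-axis using Ī + A·d² with d = y − 143.14:
  bottom plate: d = -137.14 mm → contributes +49 682 125 mm⁴
  web plate: d = 8.8614 mm → contributes +25 918 485 mm⁴
  top plate: d = 155.86 mm → contributes +51 049 150 mm⁴
Total I = 126 649 760 mm⁴.
Radius of gyration: k = √(I/A) = √(126 649 760 / 8 660) = 120.93 mm.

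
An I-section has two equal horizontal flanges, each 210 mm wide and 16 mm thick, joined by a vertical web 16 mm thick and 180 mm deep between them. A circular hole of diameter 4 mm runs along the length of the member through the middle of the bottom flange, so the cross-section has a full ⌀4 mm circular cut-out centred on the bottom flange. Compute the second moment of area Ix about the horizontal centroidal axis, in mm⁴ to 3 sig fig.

Treat the section as a set of non-overlapping primitives; coordinates are from the bounding-box lower-left.
Bottom flange: 210 × 16, A = 3 360 mm², y = 8 mm, Ī = 71 680 mm⁴.
Web: 16 × 180, A = 2 880 mm², y = 106 mm, Ī = 7 776 000 mm⁴.
Top flange: 210 × 16, A = 3 360 mm², y = 204 mm, Ī = 71 680 mm⁴.
Hole (subtracted): ⌀4, A = 12.566 mm², y = 8 mm, Ī = 12.566 mm⁴.
Centroid: ȳ = ΣA·y / ΣA = 106.13 mm.
Transfer each piece to the horizontal centroidal axis using Ī + A·d² with d = y − 106.13:
  bottom flange: d = -98.128 mm → contributes +32 425 767 mm⁴
  web: d = -0.12845 mm → contributes +7 776 048 mm⁴
  top flange: d = 97.872 mm → contributes +32 256 584 mm⁴
  hole: d = -98.128 mm → contributes −121 017 mm⁴
Total I = 72 337 382 mm⁴.

Ix ≈ 7.23 × 10⁷ mm⁴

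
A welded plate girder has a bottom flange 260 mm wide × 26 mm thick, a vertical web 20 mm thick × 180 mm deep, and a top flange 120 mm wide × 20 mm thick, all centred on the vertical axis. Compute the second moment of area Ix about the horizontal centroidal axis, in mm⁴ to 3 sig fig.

Break the section into simple shapes (no overlaps), measuring from the bottom-left corner of the bounding box.
Bottom plate: 260 × 26, A = 6 760 mm², y = 13 mm, Ī = 380 813 mm⁴.
Web plate: 20 × 180, A = 3 600 mm², y = 116 mm, Ī = 9 720 000 mm⁴.
Top plate: 120 × 20, A = 2 400 mm², y = 216 mm, Ī = 80 000 mm⁴.
Centroid: ȳ = ΣA·y / ΣA = 80.241 mm.
Transfer each piece to the horizontal centroidal axis using Ī + A·d² with d = y − 80.241:
  bottom plate: d = -67.241 mm → contributes +30 945 498 mm⁴
  web plate: d = 35.759 mm → contributes +14 323 244 mm⁴
  top plate: d = 135.76 mm → contributes +44 312 967 mm⁴
Total I = 89 581 710 mm⁴.

Ix ≈ 8.96 × 10⁷ mm⁴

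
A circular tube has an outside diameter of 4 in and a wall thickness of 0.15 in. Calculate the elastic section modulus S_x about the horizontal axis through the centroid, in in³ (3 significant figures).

S_x ≈ 1.68 in³

Split into non-overlapping primitives; take the origin at the lower-left of the bounding box.
Outer circle: ⌀4, A = 12.566 in², y = 2 in, Ī = 12.566 in⁴.
Bore (subtracted): ⌀3.7, A = 10.752 in², y = 2 in, Ī = 9.1998 in⁴.
By symmetry the centroid is at mid-height, ȳ = 2 in.
All pieces are centred on the horizontal axis through the centroid, so I = ΣĪ (holes subtracted) = 3.3666 in⁴.
Extreme fibre distance c = 2 in; S = I/c = 1.6833 in³.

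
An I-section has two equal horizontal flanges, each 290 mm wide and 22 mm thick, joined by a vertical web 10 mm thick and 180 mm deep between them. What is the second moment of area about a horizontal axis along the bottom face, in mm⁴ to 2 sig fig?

Treat the section as a set of non-overlapping primitives; coordinates are from the bounding-box lower-left.
Bottom flange: 290 × 22, A = 6 380 mm², y = 11 mm, Ī = 257 327 mm⁴.
Web: 10 × 180, A = 1 800 mm², y = 112 mm, Ī = 4 860 000 mm⁴.
Top flange: 290 × 22, A = 6 380 mm², y = 213 mm, Ī = 257 327 mm⁴.
Transfer each piece to the base of the section using Ī + A·d² with d = y − 0:
  bottom flange: d = 11 mm → contributes +1 029 307 mm⁴
  web: d = 112 mm → contributes +27 439 200 mm⁴
  top flange: d = 213 mm → contributes +289 711 547 mm⁴
Total I = 318 180 053 mm⁴.

I_base ≈ 3.2 × 10⁸ mm⁴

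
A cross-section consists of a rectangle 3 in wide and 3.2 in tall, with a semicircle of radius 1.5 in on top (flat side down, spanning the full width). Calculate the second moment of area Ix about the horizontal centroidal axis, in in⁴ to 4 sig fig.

Ix ≈ 21.67 in⁴

Break the section into simple shapes (no overlaps), measuring from the bottom-left corner of the bounding box.
Rectangular body: 3 × 3.2, A = 9.6 in², y = 1.6 in, Ī = 8.192 in⁴.
Semicircular cap: semicircle r = 1.5, A = 3.53429 in², y = 3.83662 in, Ī = 0.555645 in⁴.
Centroid: ȳ = ΣA·y / ΣA = 2.20185 in.
Transfer each piece to the horizontal centroidal axis using Ī + A·d² with d = y − 2.20185:
  rectangular body: d = -0.601849 in → contributes +11.6693 in⁴
  semicircular cap: d = 1.63477 in → contributes +10.0009 in⁴
Total I = 21.6703 in⁴.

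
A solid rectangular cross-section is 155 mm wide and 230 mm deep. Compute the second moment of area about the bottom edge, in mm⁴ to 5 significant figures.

The section: 155 × 230, A = 35 650 mm², y = 115 mm, Ī = 157 157 083 mm⁴.
Transfer it to a horizontal axis along the bottom face using Ī + A·d² with d = y − 0:
  the section: d = 115 mm → contributes +628 628 333 mm⁴
Total I = 628 628 333 mm⁴.

I_base ≈ 6.2863 × 10⁸ mm⁴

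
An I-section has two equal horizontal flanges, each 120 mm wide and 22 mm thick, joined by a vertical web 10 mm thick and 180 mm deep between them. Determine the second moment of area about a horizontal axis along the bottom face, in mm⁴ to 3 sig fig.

Split into non-overlapping primitives; take the origin at the lower-left of the bounding box.
Bottom flange: 120 × 22, A = 2 640 mm², y = 11 mm, Ī = 106 480 mm⁴.
Web: 10 × 180, A = 1 800 mm², y = 112 mm, Ī = 4 860 000 mm⁴.
Top flange: 120 × 22, A = 2 640 mm², y = 213 mm, Ī = 106 480 mm⁴.
Transfer each piece to the bottom edge using Ī + A·d² with d = y − 0:
  bottom flange: d = 11 mm → contributes +425 920 mm⁴
  web: d = 112 mm → contributes +27 439 200 mm⁴
  top flange: d = 213 mm → contributes +119 880 640 mm⁴
Total I = 147 745 760 mm⁴.

I_base ≈ 1.48 × 10⁸ mm⁴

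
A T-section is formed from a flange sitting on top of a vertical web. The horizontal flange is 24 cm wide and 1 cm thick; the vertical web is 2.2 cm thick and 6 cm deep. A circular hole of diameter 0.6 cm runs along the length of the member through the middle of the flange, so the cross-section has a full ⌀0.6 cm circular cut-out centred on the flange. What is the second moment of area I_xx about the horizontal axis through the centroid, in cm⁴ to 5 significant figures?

Treat the section as a set of non-overlapping primitives; coordinates are from the bounding-box lower-left.
Flange: 24 × 1, A = 24 cm², y = 6.5 cm, Ī = 2 cm⁴.
Web: 2.2 × 6, A = 13.2 cm², y = 3 cm, Ī = 39.6 cm⁴.
Hole (subtracted): ⌀0.6, A = 0.2827433 cm², y = 6.5 cm, Ī = 0.006361725 cm⁴.
Centroid: ȳ = ΣA·y / ΣA = 5.248553 cm.
Transfer each piece to the horizontal axis through the centroid using Ī + A·d² with d = y − 5.248553:
  flange: d = 1.251447 cm → contributes +39.58689 cm⁴
  web: d = -2.248553 cm → contributes +106.3391 cm⁴
  hole: d = 1.251447 cm → contributes −0.4491718 cm⁴
Total I = 145.4768 cm⁴.

I_xx ≈ 145.48 cm⁴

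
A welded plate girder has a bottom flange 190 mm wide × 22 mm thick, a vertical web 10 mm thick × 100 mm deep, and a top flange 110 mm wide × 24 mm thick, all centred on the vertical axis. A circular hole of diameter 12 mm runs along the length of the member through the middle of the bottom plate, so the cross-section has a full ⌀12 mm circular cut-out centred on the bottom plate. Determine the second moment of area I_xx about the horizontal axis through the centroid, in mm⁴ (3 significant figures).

I_xx ≈ 2.55 × 10⁷ mm⁴

Treat the section as a set of non-overlapping primitives; coordinates are from the bounding-box lower-left.
Bottom plate: 190 × 22, A = 4 180 mm², y = 11 mm, Ī = 168 593 mm⁴.
Web plate: 10 × 100, A = 1 000 mm², y = 72 mm, Ī = 833 333 mm⁴.
Top plate: 110 × 24, A = 2 640 mm², y = 134 mm, Ī = 126 720 mm⁴.
Hole (subtracted): ⌀12, A = 113.1 mm², y = 11 mm, Ī = 1017.9 mm⁴.
Centroid: ȳ = ΣA·y / ΣA = 61.049 mm.
Transfer each piece to the horizontal axis through the centroid using Ī + A·d² with d = y − 61.049:
  bottom plate: d = -50.049 mm → contributes +10 638 935 mm⁴
  web plate: d = 10.951 mm → contributes +953 266 mm⁴
  top plate: d = 72.951 mm → contributes +14 176 538 mm⁴
  hole: d = -50.049 mm → contributes −284 312 mm⁴
Total I = 25 484 427 mm⁴.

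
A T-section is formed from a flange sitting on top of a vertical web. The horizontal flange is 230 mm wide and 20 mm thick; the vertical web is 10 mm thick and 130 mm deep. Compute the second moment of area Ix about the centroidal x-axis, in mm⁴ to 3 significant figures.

Ix ≈ 7.69 × 10⁶ mm⁴

Treat the section as a set of non-overlapping primitives; coordinates are from the bounding-box lower-left.
Flange: 230 × 20, A = 4 600 mm², y = 140 mm, Ī = 153 333 mm⁴.
Web: 10 × 130, A = 1 300 mm², y = 65 mm, Ī = 1 830 833 mm⁴.
Centroid: ȳ = ΣA·y / ΣA = 123.47 mm.
Transfer each piece to the centroidal x-axis using Ī + A·d² with d = y − 123.47:
  flange: d = 16.525 mm → contributes +1 409 546 mm⁴
  web: d = -58.475 mm → contributes +6 275 892 mm⁴
Total I = 7 685 438 mm⁴.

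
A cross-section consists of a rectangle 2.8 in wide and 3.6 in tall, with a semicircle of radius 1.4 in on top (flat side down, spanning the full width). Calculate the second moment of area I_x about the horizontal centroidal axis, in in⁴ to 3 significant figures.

Break the section into simple shapes (no overlaps), measuring from the bottom-left corner of the bounding box.
Rectangular body: 2.8 × 3.6, A = 10.08 in², y = 1.8 in, Ī = 10.886 in⁴.
Semicircular cap: semicircle r = 1.4, A = 3.0788 in², y = 4.1942 in, Ī = 0.42164 in⁴.
Centroid: ȳ = ΣA·y / ΣA = 2.3602 in.
Transfer each piece to the horizontal centroidal axis using Ī + A·d² with d = y − 2.3602:
  rectangular body: d = -0.56017 in → contributes +14.049 in⁴
  semicircular cap: d = 1.834 in → contributes +10.777 in⁴
Total I = 24.827 in⁴.

I_x ≈ 24.8 in⁴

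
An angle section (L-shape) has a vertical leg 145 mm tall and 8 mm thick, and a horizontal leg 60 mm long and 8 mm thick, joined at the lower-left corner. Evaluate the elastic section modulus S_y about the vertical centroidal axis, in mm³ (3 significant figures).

S_y ≈ 7810 mm³

Split into non-overlapping primitives; take the origin at the lower-left of the bounding box.
Vertical leg: 8 × 145, A = 1 160 mm², x = 4 mm, Ī = 6186.7 mm⁴.
Horizontal leg (remainder): 52 × 8, A = 416 mm², x = 34 mm, Ī = 93 739 mm⁴.
Centroid: x̄ = ΣA·x / ΣA = 11.919 mm.
Transfer each piece to the vertical centroidal axis using Ī + A·d² with d = x − 11.919:
  vertical leg: d = -7.9188 mm → contributes +78 927 mm⁴
  horizontal leg (remainder): d = 22.081 mm → contributes +296 572 mm⁴
Total I = 375 499 mm⁴.
Extreme fibre distance c = 48.081 mm; S = I/c = 7809.7 mm³.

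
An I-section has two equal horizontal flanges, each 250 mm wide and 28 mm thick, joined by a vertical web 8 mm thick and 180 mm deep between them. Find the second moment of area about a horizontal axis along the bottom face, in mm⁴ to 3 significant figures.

I_base ≈ 3.71 × 10⁸ mm⁴

Break the section into simple shapes (no overlaps), measuring from the bottom-left corner of the bounding box.
Bottom flange: 250 × 28, A = 7 000 mm², y = 14 mm, Ī = 457 333 mm⁴.
Web: 8 × 180, A = 1 440 mm², y = 118 mm, Ī = 3 888 000 mm⁴.
Top flange: 250 × 28, A = 7 000 mm², y = 222 mm, Ī = 457 333 mm⁴.
Transfer each piece to the bottom edge using Ī + A·d² with d = y − 0:
  bottom flange: d = 14 mm → contributes +1 829 333 mm⁴
  web: d = 118 mm → contributes +23 938 560 mm⁴
  top flange: d = 222 mm → contributes +345 445 333 mm⁴
Total I = 371 213 227 mm⁴.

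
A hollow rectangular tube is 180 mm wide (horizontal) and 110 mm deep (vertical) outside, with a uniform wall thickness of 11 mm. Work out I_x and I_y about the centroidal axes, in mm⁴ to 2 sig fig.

Treat the section as a set of non-overlapping primitives; coordinates are from the bounding-box lower-left.
Outer rectangle: 180 × 110, A = 19 800 mm², y = 55 mm, Ī = 19 965 000 mm⁴.
Inner void (subtracted): 158 × 88, A = 13 904 mm², y = 55 mm, Ī = 8 972 715 mm⁴.
By symmetry the centroid is at mid-height, ȳ = 55 mm.
All pieces are centred on the centroidal x-axis, so I = ΣĪ (holes subtracted) = 10 992 285 mm⁴.
Repeating about the centroidal y-axis gives I_y = 24 535 045 mm⁴.

I_x ≈ 1.1 × 10⁷ mm⁴, I_y ≈ 2.5 × 10⁷ mm⁴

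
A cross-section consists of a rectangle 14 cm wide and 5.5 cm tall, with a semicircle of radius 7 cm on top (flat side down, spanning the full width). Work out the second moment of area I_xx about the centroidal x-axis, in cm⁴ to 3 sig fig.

I_xx ≈ 1720 cm⁴

Split into non-overlapping primitives; take the origin at the lower-left of the bounding box.
Rectangular body: 14 × 5.5, A = 77 cm², y = 2.75 cm, Ī = 194.1 cm⁴.
Semicircular cap: semicircle r = 7, A = 76.969 cm², y = 8.4709 cm, Ī = 263.53 cm⁴.
Centroid: ȳ = ΣA·y / ΣA = 5.6099 cm.
Transfer each piece to the centroidal x-axis using Ī + A·d² with d = y − 5.6099:
  rectangular body: d = -2.8599 cm → contributes +823.88 cm⁴
  semicircular cap: d = 2.861 cm → contributes +893.55 cm⁴
Total I = 1717.4 cm⁴.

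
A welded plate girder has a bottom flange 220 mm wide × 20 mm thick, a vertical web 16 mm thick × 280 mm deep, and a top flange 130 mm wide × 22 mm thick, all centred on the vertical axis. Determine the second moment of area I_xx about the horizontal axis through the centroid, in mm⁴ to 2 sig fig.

I_xx ≈ 1.9 × 10⁸ mm⁴

Split into non-overlapping primitives; take the origin at the lower-left of the bounding box.
Bottom plate: 220 × 20, A = 4 400 mm², y = 10 mm, Ī = 146 667 mm⁴.
Web plate: 16 × 280, A = 4 480 mm², y = 160 mm, Ī = 29 269 333 mm⁴.
Top plate: 130 × 22, A = 2 860 mm², y = 311 mm, Ī = 115 353 mm⁴.
Centroid: ȳ = ΣA·y / ΣA = 140.6 mm.
Transfer each piece to the horizontal axis through the centroid using Ī + A·d² with d = y − 140.6:
  bottom plate: d = -130.6 mm → contributes +75 157 064 mm⁴
  web plate: d = 19.43 mm → contributes +30 961 116 mm⁴
  top plate: d = 170.4 mm → contributes +83 190 655 mm⁴
Total I = 189 308 835 mm⁴.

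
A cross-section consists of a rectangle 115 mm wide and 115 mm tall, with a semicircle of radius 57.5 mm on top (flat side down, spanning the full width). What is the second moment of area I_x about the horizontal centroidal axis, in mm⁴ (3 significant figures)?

Break the section into simple shapes (no overlaps), measuring from the bottom-left corner of the bounding box.
Rectangular body: 115 × 115, A = 13 225 mm², y = 57.5 mm, Ī = 14 575 052 mm⁴.
Semicircular cap: semicircle r = 57.5, A = 5193.4 mm², y = 139.4 mm, Ī = 1 199 785 mm⁴.
Centroid: ȳ = ΣA·y / ΣA = 80.594 mm.
Transfer each piece to the horizontal centroidal axis using Ī + A·d² with d = y − 80.594:
  rectangular body: d = -23.094 mm → contributes +21 628 615 mm⁴
  semicircular cap: d = 58.809 mm → contributes +19 161 535 mm⁴
Total I = 40 790 150 mm⁴.

I_x ≈ 4.08 × 10⁷ mm⁴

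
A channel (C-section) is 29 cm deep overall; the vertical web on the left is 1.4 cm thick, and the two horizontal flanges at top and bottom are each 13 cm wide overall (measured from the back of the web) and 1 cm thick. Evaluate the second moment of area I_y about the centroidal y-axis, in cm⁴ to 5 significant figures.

Decompose the section into non-overlapping parts with the origin at the bottom-left of its bounding rectangle.
Web: 1.4 × 29, A = 40.6 cm², x = 0.7 cm, Ī = 6.631333 cm⁴.
Top flange (beyond web): 11.6 × 1, A = 11.6 cm², x = 7.2 cm, Ī = 130.0747 cm⁴.
Bottom flange (beyond web): 11.6 × 1, A = 11.6 cm², x = 7.2 cm, Ī = 130.0747 cm⁴.
Centroid: x̄ = ΣA·x / ΣA = 3.063636 cm.
Transfer each piece to the centroidal y-axis using Ī + A·d² with d = x − 3.063636:
  web: d = -2.363636 cm → contributes +233.4545 cm⁴
  top flange (beyond web): d = 4.136364 cm → contributes +328.5449 cm⁴
  bottom flange (beyond web): d = 4.136364 cm → contributes +328.5449 cm⁴
Total I = 890.5443 cm⁴.

I_y ≈ 890.54 cm⁴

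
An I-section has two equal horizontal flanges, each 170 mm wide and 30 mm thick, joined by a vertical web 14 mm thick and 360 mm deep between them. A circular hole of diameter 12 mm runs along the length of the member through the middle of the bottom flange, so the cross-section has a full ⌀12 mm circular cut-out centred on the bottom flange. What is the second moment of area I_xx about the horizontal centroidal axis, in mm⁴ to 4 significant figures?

Split into non-overlapping primitives; take the origin at the lower-left of the bounding box.
Bottom flange: 170 × 30, A = 5 100 mm², y = 15 mm, Ī = 382 500 mm⁴.
Web: 14 × 360, A = 5 040 mm², y = 210 mm, Ī = 54 432 000 mm⁴.
Top flange: 170 × 30, A = 5 100 mm², y = 405 mm, Ī = 382 500 mm⁴.
Hole (subtracted): ⌀12, A = 113.097 mm², y = 15 mm, Ī = 1017.88 mm⁴.
Centroid: ȳ = ΣA·y / ΣA = 211.458 mm.
Transfer each piece to the horizontal centroidal axis using Ī + A·d² with d = y − 211.458:
  bottom flange: d = -196.458 mm → contributes +197 220 665 mm⁴
  web: d = -1.45793 mm → contributes +54 442 713 mm⁴
  top flange: d = 193.542 mm → contributes +191 421 016 mm⁴
  hole: d = -196.458 mm → contributes −4 366 091 mm⁴
Total I = 438 718 303 mm⁴.

I_xx ≈ 4.387 × 10⁸ mm⁴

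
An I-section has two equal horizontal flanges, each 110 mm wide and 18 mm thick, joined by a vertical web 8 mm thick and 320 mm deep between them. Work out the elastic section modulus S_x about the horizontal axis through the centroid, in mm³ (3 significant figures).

S_x ≈ 7.59 × 10⁵ mm³

Split into non-overlapping primitives; take the origin at the lower-left of the bounding box.
Bottom flange: 110 × 18, A = 1 980 mm², y = 9 mm, Ī = 53 460 mm⁴.
Web: 8 × 320, A = 2 560 mm², y = 178 mm, Ī = 21 845 333 mm⁴.
Top flange: 110 × 18, A = 1 980 mm², y = 347 mm, Ī = 53 460 mm⁴.
By symmetry the centroid is at mid-height, ȳ = 178 mm.
Transfer each piece to the horizontal axis through the centroid using Ī + A·d² with d = y − 178:
  bottom flange: d = -169 mm → contributes +56 604 240 mm⁴
  web: d = 0 mm → contributes +21 845 333 mm⁴
  top flange: d = 169 mm → contributes +56 604 240 mm⁴
Total I = 135 053 813 mm⁴.
Extreme fibre distance c = 178 mm; S = I/c = 758 729 mm³.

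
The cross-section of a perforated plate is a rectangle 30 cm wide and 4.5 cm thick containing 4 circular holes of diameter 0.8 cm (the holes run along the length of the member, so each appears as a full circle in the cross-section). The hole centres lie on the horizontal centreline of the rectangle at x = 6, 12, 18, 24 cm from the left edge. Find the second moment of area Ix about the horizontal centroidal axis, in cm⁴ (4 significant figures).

Treat the section as a set of non-overlapping primitives; coordinates are from the bounding-box lower-left.
Plate: 30 × 4.5, A = 135 cm², y = 2.25 cm, Ī = 227.813 cm⁴.
Hole 1 (subtracted): ⌀0.8, A = 0.502655 cm², y = 2.25 cm, Ī = 0.0201062 cm⁴.
Hole 2 (subtracted): ⌀0.8, A = 0.502655 cm², y = 2.25 cm, Ī = 0.0201062 cm⁴.
Hole 3 (subtracted): ⌀0.8, A = 0.502655 cm², y = 2.25 cm, Ī = 0.0201062 cm⁴.
Hole 4 (subtracted): ⌀0.8, A = 0.502655 cm², y = 2.25 cm, Ī = 0.0201062 cm⁴.
By symmetry the centroid is at mid-height, ȳ = 2.25 cm.
All pieces are centred on the horizontal centroidal axis, so I = ΣĪ (holes subtracted) = 227.732 cm⁴.

Ix ≈ 227.7 cm⁴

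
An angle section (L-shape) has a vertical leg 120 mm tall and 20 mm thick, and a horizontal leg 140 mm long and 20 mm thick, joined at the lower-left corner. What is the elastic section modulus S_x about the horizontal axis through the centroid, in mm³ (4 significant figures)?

S_x ≈ 7.012 × 10⁴ mm³

Treat the section as a set of non-overlapping primitives; coordinates are from the bounding-box lower-left.
Vertical leg: 20 × 120, A = 2 400 mm², y = 60 mm, Ī = 2 880 000 mm⁴.
Horizontal leg (remainder): 120 × 20, A = 2 400 mm², y = 10 mm, Ī = 80 000 mm⁴.
Centroid: ȳ = ΣA·y / ΣA = 35 mm.
Transfer each piece to the horizontal axis through the centroid using Ī + A·d² with d = y − 35:
  vertical leg: d = 25 mm → contributes +4 380 000 mm⁴
  horizontal leg (remainder): d = -25 mm → contributes +1 580 000 mm⁴
Total I = 5 960 000 mm⁴.
Extreme fibre distance c = 85 mm; S = I/c = 70117.6 mm³.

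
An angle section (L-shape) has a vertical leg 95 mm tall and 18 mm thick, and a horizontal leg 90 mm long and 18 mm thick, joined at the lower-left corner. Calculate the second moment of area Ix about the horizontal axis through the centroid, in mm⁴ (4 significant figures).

Treat the section as a set of non-overlapping primitives; coordinates are from the bounding-box lower-left.
Vertical leg: 18 × 95, A = 1 710 mm², y = 47.5 mm, Ī = 1 286 063 mm⁴.
Horizontal leg (remainder): 72 × 18, A = 1 296 mm², y = 9 mm, Ī = 34 992 mm⁴.
Centroid: ȳ = ΣA·y / ΣA = 30.9012 mm.
Transfer each piece to the horizontal axis through the centroid using Ī + A·d² with d = y − 30.9012:
  vertical leg: d = 16.5988 mm → contributes +1 757 202 mm⁴
  horizontal leg (remainder): d = -21.9012 mm → contributes +656 635 mm⁴
Total I = 2 413 837 mm⁴.

Ix ≈ 2.414 × 10⁶ mm⁴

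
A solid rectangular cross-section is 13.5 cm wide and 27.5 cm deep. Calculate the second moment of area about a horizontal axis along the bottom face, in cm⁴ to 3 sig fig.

The section: 13.5 × 27.5, A = 371.25 cm², y = 13.75 cm, Ī = 23 396 cm⁴.
Transfer it to the bottom edge using Ī + A·d² with d = y − 0:
  the section: d = 13.75 cm → contributes +93 586 cm⁴
Total I = 93 586 cm⁴.

I_base ≈ 9.36 × 10⁴ cm⁴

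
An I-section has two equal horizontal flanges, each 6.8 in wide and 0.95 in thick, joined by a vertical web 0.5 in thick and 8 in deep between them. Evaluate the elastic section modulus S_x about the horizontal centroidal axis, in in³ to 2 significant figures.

S_x ≈ 57 in³

Split into non-overlapping primitives; take the origin at the lower-left of the bounding box.
Bottom flange: 6.8 × 0.95, A = 6.46 in², y = 0.475 in, Ī = 0.4858 in⁴.
Web: 0.5 × 8, A = 4 in², y = 4.95 in, Ī = 21.33 in⁴.
Top flange: 6.8 × 0.95, A = 6.46 in², y = 9.425 in, Ī = 0.4858 in⁴.
By symmetry the centroid is at mid-height, ȳ = 4.95 in.
Transfer each piece to the horizontal centroidal axis using Ī + A·d² with d = y − 4.95:
  bottom flange: d = -4.475 in → contributes +129.9 in⁴
  web: d = 0 in → contributes +21.33 in⁴
  top flange: d = 4.475 in → contributes +129.9 in⁴
Total I = 281 in⁴.
Extreme fibre distance c = 4.95 in; S = I/c = 56.77 in³.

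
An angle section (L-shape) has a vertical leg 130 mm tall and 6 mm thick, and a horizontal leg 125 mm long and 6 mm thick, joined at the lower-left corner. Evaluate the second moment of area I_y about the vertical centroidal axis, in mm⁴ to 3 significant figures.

Split into non-overlapping primitives; take the origin at the lower-left of the bounding box.
Vertical leg: 6 × 130, A = 780 mm², x = 3 mm, Ī = 2 340 mm⁴.
Horizontal leg (remainder): 119 × 6, A = 714 mm², x = 65.5 mm, Ī = 842 580 mm⁴.
Centroid: x̄ = ΣA·x / ΣA = 32.869 mm.
Transfer each piece to the vertical centroidal axis using Ī + A·d² with d = x − 32.869:
  vertical leg: d = -29.869 mm → contributes +698 245 mm⁴
  horizontal leg (remainder): d = 32.631 mm → contributes +1 602 812 mm⁴
Total I = 2 301 057 mm⁴.

I_y ≈ 2.30 × 10⁶ mm⁴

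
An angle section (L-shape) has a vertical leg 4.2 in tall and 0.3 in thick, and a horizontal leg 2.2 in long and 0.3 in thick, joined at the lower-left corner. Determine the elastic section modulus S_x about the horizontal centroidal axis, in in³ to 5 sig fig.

Decompose the section into non-overlapping parts with the origin at the bottom-left of its bounding rectangle.
Vertical leg: 0.3 × 4.2, A = 1.26 in², y = 2.1 in, Ī = 1.8522 in⁴.
Horizontal leg (remainder): 1.9 × 0.3, A = 0.57 in², y = 0.15 in, Ī = 0.004275 in⁴.
Centroid: ȳ = ΣA·y / ΣA = 1.492623 in.
Transfer each piece to the horizontal centroidal axis using Ī + A·d² with d = y − 1.492623:
  vertical leg: d = 0.607377 in → contributes +2.317023 in⁴
  horizontal leg (remainder): d = -1.342623 in → contributes +1.031778 in⁴
Total I = 3.3488 in⁴.
Extreme fibre distance c = 2.707377 in; S = I/c = 1.236917 in³.

S_x ≈ 1.2369 in³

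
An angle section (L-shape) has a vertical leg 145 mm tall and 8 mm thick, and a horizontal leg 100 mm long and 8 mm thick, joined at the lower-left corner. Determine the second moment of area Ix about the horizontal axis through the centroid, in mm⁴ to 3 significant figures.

Treat the section as a set of non-overlapping primitives; coordinates are from the bounding-box lower-left.
Vertical leg: 8 × 145, A = 1 160 mm², y = 72.5 mm, Ī = 2 032 417 mm⁴.
Horizontal leg (remainder): 92 × 8, A = 736 mm², y = 4 mm, Ī = 3925.3 mm⁴.
Centroid: ȳ = ΣA·y / ΣA = 45.909 mm.
Transfer each piece to the horizontal axis through the centroid using Ī + A·d² with d = y − 45.909:
  vertical leg: d = 26.591 mm → contributes +2 852 614 mm⁴
  horizontal leg (remainder): d = -41.909 mm → contributes +1 296 627 mm⁴
Total I = 4 149 240 mm⁴.

Ix ≈ 4.15 × 10⁶ mm⁴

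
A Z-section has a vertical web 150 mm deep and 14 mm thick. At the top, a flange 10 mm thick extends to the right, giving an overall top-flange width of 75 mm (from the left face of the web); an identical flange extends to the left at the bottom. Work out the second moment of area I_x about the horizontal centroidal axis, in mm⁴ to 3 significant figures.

I_x ≈ 9.93 × 10⁶ mm⁴

Treat the section as a set of non-overlapping primitives; coordinates are from the bounding-box lower-left.
Web: 14 × 150, A = 2 100 mm², y = 75 mm, Ī = 3 937 500 mm⁴.
Top flange (beyond web): 61 × 10, A = 610 mm², y = 145 mm, Ī = 5083.3 mm⁴.
Bottom flange (beyond web): 61 × 10, A = 610 mm², y = 5 mm, Ī = 5083.3 mm⁴.
Centroid: ȳ = ΣA·y / ΣA = 75 mm.
Transfer each piece to the horizontal centroidal axis using Ī + A·d² with d = y − 75:
  web: d = 0 mm → contributes +3 937 500 mm⁴
  top flange (beyond web): d = 70 mm → contributes +2 994 083 mm⁴
  bottom flange (beyond web): d = -70 mm → contributes +2 994 083 mm⁴
Total I = 9 925 667 mm⁴.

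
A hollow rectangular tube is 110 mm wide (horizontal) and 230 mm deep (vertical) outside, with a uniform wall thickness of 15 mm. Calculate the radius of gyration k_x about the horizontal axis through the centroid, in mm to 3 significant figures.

Treat the section as a set of non-overlapping primitives; coordinates are from the bounding-box lower-left.
Outer rectangle: 110 × 230, A = 25 300 mm², y = 115 mm, Ī = 111 530 833 mm⁴.
Inner void (subtracted): 80 × 200, A = 16 000 mm², y = 115 mm, Ī = 53 333 333 mm⁴.
By symmetry the centroid is at mid-height, ȳ = 115 mm.
All pieces are centred on the horizontal axis through the centroid, so I = ΣĪ (holes subtracted) = 58 197 500 mm⁴.
Radius of gyration: k = √(I/A) = √(58 197 500 / 9 300) = 79.106 mm.

k_x ≈ 79.1 mm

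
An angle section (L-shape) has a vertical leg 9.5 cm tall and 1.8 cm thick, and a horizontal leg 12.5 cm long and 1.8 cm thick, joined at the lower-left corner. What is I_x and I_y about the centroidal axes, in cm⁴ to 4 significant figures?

I_x ≈ 268.1 cm⁴, I_y ≈ 542.2 cm⁴

Treat the section as a set of non-overlapping primitives; coordinates are from the bounding-box lower-left.
Vertical leg: 1.8 × 9.5, A = 17.1 cm², y = 4.75 cm, Ī = 128.606 cm⁴.
Horizontal leg (remainder): 10.7 × 1.8, A = 19.26 cm², y = 0.9 cm, Ī = 5.2002 cm⁴.
Centroid: ȳ = ΣA·y / ΣA = 2.71064 cm.
Transfer each piece to the centroidal x-axis using Ī + A·d² with d = y − 2.71064:
  vertical leg: d = 2.03936 cm → contributes +199.725 cm⁴
  horizontal leg (remainder): d = -1.81064 cm → contributes +68.3428 cm⁴
Total I = 268.067 cm⁴.
For the y-axis: x̄ = 4.21064 cm.
Repeating about the centroidal y-axis gives I_y = 542.198 cm⁴.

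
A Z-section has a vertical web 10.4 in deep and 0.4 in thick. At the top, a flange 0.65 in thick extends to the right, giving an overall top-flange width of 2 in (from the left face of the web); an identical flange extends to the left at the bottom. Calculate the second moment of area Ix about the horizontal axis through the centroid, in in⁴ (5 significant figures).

Ix ≈ 87.001 in⁴

Split into non-overlapping primitives; take the origin at the lower-left of the bounding box.
Web: 0.4 × 10.4, A = 4.16 in², y = 5.2 in, Ī = 37.49547 in⁴.
Top flange (beyond web): 1.6 × 0.65, A = 1.04 in², y = 10.075 in, Ī = 0.03661667 in⁴.
Bottom flange (beyond web): 1.6 × 0.65, A = 1.04 in², y = 0.325 in, Ī = 0.03661667 in⁴.
Centroid: ȳ = ΣA·y / ΣA = 5.2 in.
Transfer each piece to the horizontal axis through the centroid using Ī + A·d² with d = y − 5.2:
  web: d = 0 in → contributes +37.49547 in⁴
  top flange (beyond web): d = 4.875 in → contributes +24.75287 in⁴
  bottom flange (beyond web): d = -4.875 in → contributes +24.75287 in⁴
Total I = 87.0012 in⁴.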